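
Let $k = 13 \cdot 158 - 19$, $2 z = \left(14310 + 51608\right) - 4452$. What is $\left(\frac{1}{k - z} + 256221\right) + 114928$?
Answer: $\frac{10651234001}{28698} \approx 3.7115 \cdot 10^{5}$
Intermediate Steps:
$z = 30733$ ($z = \frac{\left(14310 + 51608\right) - 4452}{2} = \frac{65918 - 4452}{2} = \frac{1}{2} \cdot 61466 = 30733$)
$k = 2035$ ($k = 2054 - 19 = 2035$)
$\left(\frac{1}{k - z} + 256221\right) + 114928 = \left(\frac{1}{2035 - 30733} + 256221\right) + 114928 = \left(\frac{1}{-28698} + 256221\right) + 114928 = \left(- \frac{1}{28698} + 256221\right) + 114928 = \frac{7353030257}{28698} + 114928 = \frac{10651234001}{28698}$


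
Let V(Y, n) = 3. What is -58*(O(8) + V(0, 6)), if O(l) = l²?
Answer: -3886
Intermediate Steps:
-58*(O(8) + V(0, 6)) = -58*(8² + 3) = -58*(64 + 3) = -58*67 = -3886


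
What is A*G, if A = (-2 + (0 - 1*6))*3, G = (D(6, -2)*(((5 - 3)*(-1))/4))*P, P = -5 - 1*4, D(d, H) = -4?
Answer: 432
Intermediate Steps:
P = -9 (P = -5 - 4 = -9)
G = -18 (G = -4*(5 - 3)*(-1)/4*(-9) = -4*2*(-1)/4*(-9) = -(-8)/4*(-9) = -4*(-½)*(-9) = 2*(-9) = -18)
A = -24 (A = (-2 + (0 - 6))*3 = (-2 - 6)*3 = -8*3 = -24)
A*G = -24*(-18) = 432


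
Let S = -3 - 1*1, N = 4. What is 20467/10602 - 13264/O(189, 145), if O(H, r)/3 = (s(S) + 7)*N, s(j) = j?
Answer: -3885781/10602 ≈ -366.51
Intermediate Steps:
S = -4 (S = -3 - 1 = -4)
O(H, r) = 36 (O(H, r) = 3*((-4 + 7)*4) = 3*(3*4) = 3*12 = 36)
20467/10602 - 13264/O(189, 145) = 20467/10602 - 13264/36 = 20467*(1/10602) - 13264*1/36 = 20467/10602 - 3316/9 = -3885781/10602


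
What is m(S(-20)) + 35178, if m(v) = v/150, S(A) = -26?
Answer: 2638337/75 ≈ 35178.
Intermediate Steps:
m(v) = v/150 (m(v) = v*(1/150) = v/150)
m(S(-20)) + 35178 = (1/150)*(-26) + 35178 = -13/75 + 35178 = 2638337/75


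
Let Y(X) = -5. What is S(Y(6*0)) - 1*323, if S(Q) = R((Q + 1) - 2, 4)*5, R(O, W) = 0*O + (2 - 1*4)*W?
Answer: -363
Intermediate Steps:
R(O, W) = -2*W (R(O, W) = 0 + (2 - 4)*W = 0 - 2*W = -2*W)
S(Q) = -40 (S(Q) = -2*4*5 = -8*5 = -40)
S(Y(6*0)) - 1*323 = -40 - 1*323 = -40 - 323 = -363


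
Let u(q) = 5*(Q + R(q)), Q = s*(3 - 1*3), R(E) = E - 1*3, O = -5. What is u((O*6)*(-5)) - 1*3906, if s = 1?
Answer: -3171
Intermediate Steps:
R(E) = -3 + E (R(E) = E - 3 = -3 + E)
Q = 0 (Q = 1*(3 - 1*3) = 1*(3 - 3) = 1*0 = 0)
u(q) = -15 + 5*q (u(q) = 5*(0 + (-3 + q)) = 5*(-3 + q) = -15 + 5*q)
u((O*6)*(-5)) - 1*3906 = (-15 + 5*(-5*6*(-5))) - 1*3906 = (-15 + 5*(-30*(-5))) - 3906 = (-15 + 5*150) - 3906 = (-15 + 750) - 3906 = 735 - 3906 = -3171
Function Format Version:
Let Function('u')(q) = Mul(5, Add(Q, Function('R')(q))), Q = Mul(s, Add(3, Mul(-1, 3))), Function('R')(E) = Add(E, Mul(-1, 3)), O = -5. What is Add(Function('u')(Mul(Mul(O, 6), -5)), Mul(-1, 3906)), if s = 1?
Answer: -3171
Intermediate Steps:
Function('R')(E) = Add(-3, E) (Function('R')(E) = Add(E, -3) = Add(-3, E))
Q = 0 (Q = Mul(1, Add(3, Mul(-1, 3))) = Mul(1, Add(3, -3)) = Mul(1, 0) = 0)
Function('u')(q) = Add(-15, Mul(5, q)) (Function('u')(q) = Mul(5, Add(0, Add(-3, q))) = Mul(5, Add(-3, q)) = Add(-15, Mul(5, q)))
Add(Function('u')(Mul(Mul(O, 6), -5)), Mul(-1, 3906)) = Add(Add(-15, Mul(5, Mul(Mul(-5, 6), -5))), Mul(-1, 3906)) = Add(Add(-15, Mul(5, Mul(-30, -5))), -3906) = Add(Add(-15, Mul(5, 150)), -3906) = Add(Add(-15, 750), -3906) = Add(735, -3906) = -3171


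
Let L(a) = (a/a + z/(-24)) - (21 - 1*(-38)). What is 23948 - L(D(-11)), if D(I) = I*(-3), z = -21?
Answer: 192041/8 ≈ 24005.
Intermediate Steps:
D(I) = -3*I
L(a) = -457/8 (L(a) = (a/a - 21/(-24)) - (21 - 1*(-38)) = (1 - 21*(-1/24)) - (21 + 38) = (1 + 7/8) - 1*59 = 15/8 - 59 = -457/8)
23948 - L(D(-11)) = 23948 - 1*(-457/8) = 23948 + 457/8 = 192041/8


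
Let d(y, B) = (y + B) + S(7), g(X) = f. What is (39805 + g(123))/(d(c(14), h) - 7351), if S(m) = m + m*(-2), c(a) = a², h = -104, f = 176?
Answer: -13327/2422 ≈ -5.5025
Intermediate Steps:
g(X) = 176
S(m) = -m (S(m) = m - 2*m = -m)
d(y, B) = -7 + B + y (d(y, B) = (y + B) - 1*7 = (B + y) - 7 = -7 + B + y)
(39805 + g(123))/(d(c(14), h) - 7351) = (39805 + 176)/((-7 - 104 + 14²) - 7351) = 39981/((-7 - 104 + 196) - 7351) = 39981/(85 - 7351) = 39981/(-7266) = 39981*(-1/7266) = -13327/2422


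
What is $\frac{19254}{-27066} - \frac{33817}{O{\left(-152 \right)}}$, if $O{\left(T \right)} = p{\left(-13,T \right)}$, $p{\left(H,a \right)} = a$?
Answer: $\frac{152060719}{685672} \approx 221.77$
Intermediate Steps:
$O{\left(T \right)} = T$
$\frac{19254}{-27066} - \frac{33817}{O{\left(-152 \right)}} = \frac{19254}{-27066} - \frac{33817}{-152} = 19254 \left(- \frac{1}{27066}\right) - - \frac{33817}{152} = - \frac{3209}{4511} + \frac{33817}{152} = \frac{152060719}{685672}$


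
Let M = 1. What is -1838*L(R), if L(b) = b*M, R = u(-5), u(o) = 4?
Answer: -7352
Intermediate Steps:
R = 4
L(b) = b (L(b) = b*1 = b)
-1838*L(R) = -1838*4 = -7352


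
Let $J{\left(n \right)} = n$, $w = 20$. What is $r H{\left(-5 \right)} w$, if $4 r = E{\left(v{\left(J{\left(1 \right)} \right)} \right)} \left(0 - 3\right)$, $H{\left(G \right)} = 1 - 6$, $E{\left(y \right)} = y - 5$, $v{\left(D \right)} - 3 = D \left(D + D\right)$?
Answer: $0$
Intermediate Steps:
$v{\left(D \right)} = 3 + 2 D^{2}$ ($v{\left(D \right)} = 3 + D \left(D + D\right) = 3 + D 2 D = 3 + 2 D^{2}$)
$E{\left(y \right)} = -5 + y$ ($E{\left(y \right)} = y - 5 = -5 + y$)
$H{\left(G \right)} = -5$ ($H{\left(G \right)} = 1 - 6 = -5$)
$r = 0$ ($r = \frac{\left(-5 + \left(3 + 2 \cdot 1^{2}\right)\right) \left(0 - 3\right)}{4} = \frac{\left(-5 + \left(3 + 2 \cdot 1\right)\right) \left(-3\right)}{4} = \frac{\left(-5 + \left(3 + 2\right)\right) \left(-3\right)}{4} = \frac{\left(-5 + 5\right) \left(-3\right)}{4} = \frac{0 \left(-3\right)}{4} = \frac{1}{4} \cdot 0 = 0$)
$r H{\left(-5 \right)} w = 0 \left(-5\right) 20 = 0 \cdot 20 = 0$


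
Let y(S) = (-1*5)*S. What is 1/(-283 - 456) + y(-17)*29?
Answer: 1821634/739 ≈ 2465.0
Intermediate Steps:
y(S) = -5*S
1/(-283 - 456) + y(-17)*29 = 1/(-283 - 456) - 5*(-17)*29 = 1/(-739) + 85*29 = -1/739 + 2465 = 1821634/739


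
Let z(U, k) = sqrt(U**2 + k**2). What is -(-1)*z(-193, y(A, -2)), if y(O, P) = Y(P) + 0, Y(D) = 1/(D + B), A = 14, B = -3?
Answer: sqrt(931226)/5 ≈ 193.00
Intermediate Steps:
Y(D) = 1/(-3 + D) (Y(D) = 1/(D - 3) = 1/(-3 + D))
y(O, P) = 1/(-3 + P) (y(O, P) = 1/(-3 + P) + 0 = 1/(-3 + P))
-(-1)*z(-193, y(A, -2)) = -(-1)*sqrt((-193)**2 + (1/(-3 - 2))**2) = -(-1)*sqrt(37249 + (1/(-5))**2) = -(-1)*sqrt(37249 + (-1/5)**2) = -(-1)*sqrt(37249 + 1/25) = -(-1)*sqrt(931226/25) = -(-1)*sqrt(931226)/5 = sqrt(931226)/5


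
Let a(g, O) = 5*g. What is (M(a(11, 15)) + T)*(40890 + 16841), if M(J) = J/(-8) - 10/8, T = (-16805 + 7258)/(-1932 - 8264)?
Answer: -8462845021/20392 ≈ -4.1501e+5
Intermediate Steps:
T = 9547/10196 (T = -9547/(-10196) = -9547*(-1/10196) = 9547/10196 ≈ 0.93635)
M(J) = -5/4 - J/8 (M(J) = J*(-1/8) - 10*1/8 = -J/8 - 5/4 = -5/4 - J/8)
(M(a(11, 15)) + T)*(40890 + 16841) = ((-5/4 - 5*11/8) + 9547/10196)*(40890 + 16841) = ((-5/4 - 1/8*55) + 9547/10196)*57731 = ((-5/4 - 55/8) + 9547/10196)*57731 = (-65/8 + 9547/10196)*57731 = -146591/20392*57731 = -8462845021/20392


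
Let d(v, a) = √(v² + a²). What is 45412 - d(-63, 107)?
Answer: 45412 - √15418 ≈ 45288.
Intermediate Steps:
d(v, a) = √(a² + v²)
45412 - d(-63, 107) = 45412 - √(107² + (-63)²) = 45412 - √(11449 + 3969) = 45412 - √15418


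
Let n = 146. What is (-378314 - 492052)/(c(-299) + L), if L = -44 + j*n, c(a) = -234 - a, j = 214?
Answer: -870366/31265 ≈ -27.838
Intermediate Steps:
L = 31200 (L = -44 + 214*146 = -44 + 31244 = 31200)
(-378314 - 492052)/(c(-299) + L) = (-378314 - 492052)/((-234 - 1*(-299)) + 31200) = -870366/((-234 + 299) + 31200) = -870366/(65 + 31200) = -870366/31265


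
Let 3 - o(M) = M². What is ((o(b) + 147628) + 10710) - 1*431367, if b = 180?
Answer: -305426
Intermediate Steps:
o(M) = 3 - M²
((o(b) + 147628) + 10710) - 1*431367 = (((3 - 1*180²) + 147628) + 10710) - 1*431367 = (((3 - 1*32400) + 147628) + 10710) - 431367 = (((3 - 32400) + 147628) + 10710) - 431367 = ((-32397 + 147628) + 10710) - 431367 = (115231 + 10710) - 431367 = 125941 - 431367 = -305426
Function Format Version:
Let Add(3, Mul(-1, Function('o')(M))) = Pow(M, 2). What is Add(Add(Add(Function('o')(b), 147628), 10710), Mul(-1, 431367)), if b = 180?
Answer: -305426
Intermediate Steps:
Function('o')(M) = Add(3, Mul(-1, Pow(M, 2)))
Add(Add(Add(Function('o')(b), 147628), 10710), Mul(-1, 431367)) = Add(Add(Add(Add(3, Mul(-1, Pow(180, 2))), 147628), 10710), Mul(-1, 431367)) = Add(Add(Add(Add(3, Mul(-1, 32400)), 147628), 10710), -431367) = Add(Add(Add(Add(3, -32400), 147628), 10710), -431367) = Add(Add(Add(-32397, 147628), 10710), -431367) = Add(Add(115231, 10710), -431367) = Add(125941, -431367) = -305426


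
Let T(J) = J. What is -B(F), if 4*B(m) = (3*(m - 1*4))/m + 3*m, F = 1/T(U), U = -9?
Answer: -83/3 ≈ -27.667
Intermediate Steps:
F = -1/9 (F = 1/(-9) = -1/9 ≈ -0.11111)
B(m) = 3*m/4 + (-12 + 3*m)/(4*m) (B(m) = ((3*(m - 1*4))/m + 3*m)/4 = ((3*(m - 4))/m + 3*m)/4 = ((3*(-4 + m))/m + 3*m)/4 = ((-12 + 3*m)/m + 3*m)/4 = (3*m + (-12 + 3*m)/m)/4 = 3*m/4 + (-12 + 3*m)/(4*m))
-B(F) = -3*(-4 - (1 - 1/9)/9)/(4*(-1/9)) = -3*(-9)*(-4 - 1/9*8/9)/4 = -3*(-9)*(-4 - 8/81)/4 = -3*(-9)*(-332)/(4*81) = -1*83/3 = -83/3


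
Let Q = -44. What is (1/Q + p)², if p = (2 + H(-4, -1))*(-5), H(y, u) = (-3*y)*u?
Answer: 4835601/1936 ≈ 2497.7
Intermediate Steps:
H(y, u) = -3*u*y
p = 50 (p = (2 - 3*(-1)*(-4))*(-5) = (2 - 12)*(-5) = -10*(-5) = 50)
(1/Q + p)² = (1/(-44) + 50)² = (-1/44 + 50)² = (2199/44)² = 4835601/1936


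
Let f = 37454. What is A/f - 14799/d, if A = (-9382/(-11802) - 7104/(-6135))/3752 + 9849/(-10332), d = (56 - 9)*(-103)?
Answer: 342981994287813999371/112196070709812088720 ≈ 3.0570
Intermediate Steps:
d = -4841 (d = 47*(-103) = -4841)
A = -589542203549/618791527480 (A = (-9382*(-1/11802) - 7104*(-1/6135))*(1/3752) + 9849*(-1/10332) = (4691/5901 + 2368/2045)*(1/3752) - 469/492 = (23566663/12067545)*(1/3752) - 469/492 = 23566663/45277428840 - 469/492 = -589542203549/618791527480 ≈ -0.95273)
A/f - 14799/d = -589542203549/618791527480/37454 - 14799/(-4841) = -589542203549/618791527480*1/37454 - 14799*(-1/4841) = -589542203549/23176217870235920 + 14799/4841 = 342981994287813999371/112196070709812088720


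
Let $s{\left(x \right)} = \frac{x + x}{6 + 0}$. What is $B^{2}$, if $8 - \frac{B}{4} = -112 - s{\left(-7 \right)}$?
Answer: $\frac{1993744}{9} \approx 2.2153 \cdot 10^{5}$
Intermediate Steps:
$s{\left(x \right)} = \frac{x}{3}$ ($s{\left(x \right)} = \frac{2 x}{6} = 2 x \frac{1}{6} = \frac{x}{3}$)
$B = \frac{1412}{3}$ ($B = 32 - 4 \left(-112 - \frac{1}{3} \left(-7\right)\right) = 32 - 4 \left(-112 - - \frac{7}{3}\right) = 32 - 4 \left(-112 + \frac{7}{3}\right) = 32 - - \frac{1316}{3} = 32 + \frac{1316}{3} = \frac{1412}{3} \approx 470.67$)
$B^{2} = \left(\frac{1412}{3}\right)^{2} = \frac{1993744}{9}$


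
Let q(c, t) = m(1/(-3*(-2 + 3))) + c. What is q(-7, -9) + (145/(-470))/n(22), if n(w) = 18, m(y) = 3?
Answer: -6797/1692 ≈ -4.0171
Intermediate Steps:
q(c, t) = 3 + c
q(-7, -9) + (145/(-470))/n(22) = (3 - 7) + (145/(-470))/18 = -4 + (145*(-1/470))*(1/18) = -4 - 29/94*1/18 = -4 - 29/1692 = -6797/1692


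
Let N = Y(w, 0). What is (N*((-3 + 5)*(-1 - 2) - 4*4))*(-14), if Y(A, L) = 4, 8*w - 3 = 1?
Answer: 1232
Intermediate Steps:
w = ½ (w = 3/8 + (⅛)*1 = 3/8 + ⅛ = ½ ≈ 0.50000)
N = 4
(N*((-3 + 5)*(-1 - 2) - 4*4))*(-14) = (4*((-3 + 5)*(-1 - 2) - 4*4))*(-14) = (4*(2*(-3) - 16))*(-14) = (4*(-6 - 16))*(-14) = (4*(-22))*(-14) = -88*(-14) = 1232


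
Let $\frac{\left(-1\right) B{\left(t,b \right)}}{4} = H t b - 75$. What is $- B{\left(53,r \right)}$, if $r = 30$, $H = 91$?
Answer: $578460$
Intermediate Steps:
$B{\left(t,b \right)} = 300 - 364 b t$ ($B{\left(t,b \right)} = - 4 \left(91 t b - 75\right) = - 4 \left(91 b t - 75\right) = - 4 \left(-75 + 91 b t\right) = 300 - 364 b t$)
$- B{\left(53,r \right)} = - (300 - 10920 \cdot 53) = - (300 - 578760) = \left(-1\right) \left(-578460\right) = 578460$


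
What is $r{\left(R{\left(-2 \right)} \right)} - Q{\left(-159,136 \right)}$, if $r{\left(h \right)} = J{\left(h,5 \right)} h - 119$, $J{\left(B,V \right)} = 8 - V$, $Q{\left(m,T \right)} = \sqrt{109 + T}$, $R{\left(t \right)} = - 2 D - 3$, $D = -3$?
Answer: $-110 - 7 \sqrt{5} \approx -125.65$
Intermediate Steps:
$R{\left(t \right)} = 3$ ($R{\left(t \right)} = \left(-2\right) \left(-3\right) - 3 = 6 - 3 = 3$)
$r{\left(h \right)} = -119 + 3 h$ ($r{\left(h \right)} = \left(8 - 5\right) h - 119 = 3 h - 119 = -119 + 3 h$)
$r{\left(R{\left(-2 \right)} \right)} - Q{\left(-159,136 \right)} = \left(-119 + 3 \cdot 3\right) - \sqrt{109 + 136} = \left(-119 + 9\right) - \sqrt{245} = -110 - 7 \sqrt{5}$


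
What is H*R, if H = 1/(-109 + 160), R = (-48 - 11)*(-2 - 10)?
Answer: 236/17 ≈ 13.882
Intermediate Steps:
R = 708 (R = -59*(-12) = 708)
H = 1/51 ≈ 0.019608
H*R = (1/51)*708 = 236/17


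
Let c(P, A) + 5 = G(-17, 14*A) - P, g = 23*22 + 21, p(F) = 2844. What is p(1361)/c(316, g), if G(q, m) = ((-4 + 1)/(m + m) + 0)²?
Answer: -206417080128/23298130349 ≈ -8.8598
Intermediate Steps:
g = 527 (g = 506 + 21 = 527)
G(q, m) = 9/(4*m²) (G(q, m) = (-3*1/(2*m) + 0)² = (-3/(2*m) + 0)² = (-3/(2*m))² = 9/(4*m²))
c(P, A) = -5 - P + 9/(784*A²) (c(P, A) = -5 + (9/(4*(14*A)²) - P) = -5 + (9*(1/(196*A²))/4 - P) = -5 + (9/(784*A²) - P) = -5 + (-P + 9/(784*A²)) = -5 - P + 9/(784*A²))
p(1361)/c(316, g) = 2844/(-5 - 1*316 + (9/784)/527²) = 2844/(-5 - 316 + (9/784)*(1/277729)) = 2844/(-5 - 316 + 9/217739536) = 2844/(-69894391047/217739536) = 2844*(-217739536/69894391047) = -206417080128/23298130349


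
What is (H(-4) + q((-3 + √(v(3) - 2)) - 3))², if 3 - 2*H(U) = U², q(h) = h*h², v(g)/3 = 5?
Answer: 1594901/4 - 110473*√13 ≈ 409.18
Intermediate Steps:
v(g) = 15 (v(g) = 3*5 = 15)
q(h) = h³
H(U) = 3/2 - U²/2
(H(-4) + q((-3 + √(v(3) - 2)) - 3))² = ((3/2 - ½*(-4)²) + ((-3 + √(15 - 2)) - 3)³)² = ((3/2 - ½*16) + ((-3 + √13) - 3)³)² = ((3/2 - 8) + (-6 + √13)³)² = (-13/2 + (-6 + √13)³)²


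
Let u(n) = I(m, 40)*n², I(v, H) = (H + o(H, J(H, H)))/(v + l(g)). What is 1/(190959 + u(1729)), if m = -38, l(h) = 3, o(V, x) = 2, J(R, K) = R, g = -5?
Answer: -5/16981851 ≈ -2.9443e-7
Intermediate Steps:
I(v, H) = (2 + H)/(3 + v) (I(v, H) = (H + 2)/(v + 3) = (2 + H)/(3 + v))
u(n) = -6*n²/5 (u(n) = ((2 + 40)/(3 - 38))*n² = (42/(-35))*n² = (-1/35*42)*n² = -6*n²/5)
1/(190959 + u(1729)) = 1/(190959 - 6/5*1729²) = 1/(190959 - 6/5*2989441) = 1/(190959 - 17936646/5) = 1/(-16981851/5) = -5/16981851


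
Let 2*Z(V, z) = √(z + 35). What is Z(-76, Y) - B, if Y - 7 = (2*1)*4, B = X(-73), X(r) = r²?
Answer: -5329 + 5*√2/2 ≈ -5325.5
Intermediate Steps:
B = 5329 (B = (-73)² = 5329)
Y = 15 (Y = 7 + (2*1)*4 = 7 + 2*4 = 7 + 8 = 15)
Z(V, z) = √(35 + z)/2 (Z(V, z) = √(z + 35)/2 = √(35 + z)/2)
Z(-76, Y) - B = √(35 + 15)/2 - 1*5329 = √50/2 - 5329 = (5*√2)/2 - 5329 = 5*√2/2 - 5329 = -5329 + 5*√2/2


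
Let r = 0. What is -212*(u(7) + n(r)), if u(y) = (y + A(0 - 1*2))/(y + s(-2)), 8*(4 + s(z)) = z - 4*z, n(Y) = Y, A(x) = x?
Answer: -848/3 ≈ -282.67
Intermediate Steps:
s(z) = -4 - 3*z/8 (s(z) = -4 + (z - 4*z)/8 = -4 + (-3*z)/8 = -4 - 3*z/8)
u(y) = (-2 + y)/(-13/4 + y) (u(y) = (y + (0 - 1*2))/(y + (-4 - 3/8*(-2))) = (y + (0 - 2))/(y + (-4 + ¾)) = (y - 2)/(y - 13/4) = (-2 + y)/(-13/4 + y))
-212*(u(7) + n(r)) = -212*(4*(-2 + 7)/(-13 + 4*7) + 0) = -212*(4*5/(-13 + 28) + 0) = -212*(4*5/15 + 0) = -212*(4*(1/15)*5 + 0) = -212*(4/3 + 0) = -212*4/3 = -848/3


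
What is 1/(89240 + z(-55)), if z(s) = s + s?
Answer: 1/89130 ≈ 1.1220e-5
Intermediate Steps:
z(s) = 2*s
1/(89240 + z(-55)) = 1/(89240 + 2*(-55)) = 1/(89240 - 110) = 1/89130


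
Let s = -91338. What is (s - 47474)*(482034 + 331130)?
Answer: -112876921168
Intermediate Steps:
(s - 47474)*(482034 + 331130) = (-91338 - 47474)*(482034 + 331130) = -138812*813164 = -112876921168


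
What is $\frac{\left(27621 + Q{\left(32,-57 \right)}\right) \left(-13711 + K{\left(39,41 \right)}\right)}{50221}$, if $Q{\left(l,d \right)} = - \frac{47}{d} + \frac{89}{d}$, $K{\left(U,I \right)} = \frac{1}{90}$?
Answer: $- \frac{129515783473}{17175582} \approx -7540.7$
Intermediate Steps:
$K{\left(U,I \right)} = \frac{1}{90}$
$Q{\left(l,d \right)} = \frac{42}{d}$
$\frac{\left(27621 + Q{\left(32,-57 \right)}\right) \left(-13711 + K{\left(39,41 \right)}\right)}{50221} = \frac{\left(27621 + \frac{42}{-57}\right) \left(-13711 + \frac{1}{90}\right)}{50221} = \left(27621 + 42 \left(- \frac{1}{57}\right)\right) \left(- \frac{1233989}{90}\right) \frac{1}{50221} = \left(27621 - \frac{14}{19}\right) \left(- \frac{1233989}{90}\right) \frac{1}{50221} = \frac{524785}{19} \left(- \frac{1233989}{90}\right) \frac{1}{50221} = \left(- \frac{129515783473}{342}\right) \frac{1}{50221} = - \frac{129515783473}{17175582}$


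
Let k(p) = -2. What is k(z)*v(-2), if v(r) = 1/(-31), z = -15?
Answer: 2/31 ≈ 0.064516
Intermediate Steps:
v(r) = -1/31
k(z)*v(-2) = -2*(-1/31) = 2/31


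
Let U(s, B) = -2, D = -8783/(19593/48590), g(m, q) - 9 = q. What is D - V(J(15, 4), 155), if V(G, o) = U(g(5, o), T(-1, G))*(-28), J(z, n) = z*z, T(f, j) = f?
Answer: -427863178/19593 ≈ -21838.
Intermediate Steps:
g(m, q) = 9 + q
D = -426765970/19593 (D = -8783/(19593*(1/48590)) = -8783/19593/48590 = -8783*48590/19593 = -426765970/19593 ≈ -21782.)
J(z, n) = z**2
V(G, o) = 56 (V(G, o) = -2*(-28) = 56)
D - V(J(15, 4), 155) = -426765970/19593 - 1*56 = -426765970/19593 - 56 = -427863178/19593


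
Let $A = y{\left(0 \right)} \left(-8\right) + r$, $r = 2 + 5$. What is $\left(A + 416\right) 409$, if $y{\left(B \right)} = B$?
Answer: $173007$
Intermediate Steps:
$r = 7$
$A = 7$ ($A = 0 \left(-8\right) + 7 = 0 + 7 = 7$)
$\left(A + 416\right) 409 = \left(7 + 416\right) 409 = 423 \cdot 409 = 173007$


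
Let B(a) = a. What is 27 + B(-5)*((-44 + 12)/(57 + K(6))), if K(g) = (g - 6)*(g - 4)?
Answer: 1699/57 ≈ 29.807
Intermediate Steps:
K(g) = (-6 + g)*(-4 + g)
27 + B(-5)*((-44 + 12)/(57 + K(6))) = 27 - 5*(-44 + 12)/(57 + (24 + 6**2 - 10*6)) = 27 - (-160)/(57 + (24 + 36 - 60)) = 27 - (-160)/(57 + 0) = 27 - (-160)/57 = 27 - 5*(-32/57) = 27 + 160/57 = 1699/57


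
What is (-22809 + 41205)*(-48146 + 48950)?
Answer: 14790384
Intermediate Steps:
(-22809 + 41205)*(-48146 + 48950) = 18396*804 = 14790384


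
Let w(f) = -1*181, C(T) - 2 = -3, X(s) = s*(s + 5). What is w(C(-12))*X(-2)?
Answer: 1086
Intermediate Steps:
X(s) = s*(5 + s)
C(T) = -1 (C(T) = 2 - 3 = -1)
w(f) = -181
w(C(-12))*X(-2) = -(-362)*(5 - 2) = -(-362)*3 = -181*(-6) = 1086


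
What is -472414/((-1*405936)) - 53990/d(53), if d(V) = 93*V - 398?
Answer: -9887988403/919648008 ≈ -10.752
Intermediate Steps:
d(V) = -398 + 93*V
-472414/((-1*405936)) - 53990/d(53) = -472414/((-1*405936)) - 53990/(-398 + 93*53) = -472414/(-405936) - 53990/(-398 + 4929) = -472414*(-1/405936) - 53990/4531 = 236207/202968 - 53990*1/4531 = 236207/202968 - 53990/4531 = -9887988403/919648008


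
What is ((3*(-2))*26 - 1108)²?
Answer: 1597696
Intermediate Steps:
((3*(-2))*26 - 1108)² = (-6*26 - 1108)² = (-156 - 1108)² = (-1264)² = 1597696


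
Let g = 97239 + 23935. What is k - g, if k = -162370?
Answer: -283544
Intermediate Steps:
g = 121174
k - g = -162370 - 1*121174 = -162370 - 121174 = -283544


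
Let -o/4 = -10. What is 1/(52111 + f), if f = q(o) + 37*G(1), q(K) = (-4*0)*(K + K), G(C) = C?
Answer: 1/52148 ≈ 1.9176e-5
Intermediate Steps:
o = 40 (o = -4*(-10) = 40)
q(K) = 0 (q(K) = 0*(2*K) = 0)
f = 37 (f = 0 + 37*1 = 0 + 37 = 37)
1/(52111 + f) = 1/(52111 + 37) = 1/52148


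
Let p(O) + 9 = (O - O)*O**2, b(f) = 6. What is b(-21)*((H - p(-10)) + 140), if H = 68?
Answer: 1302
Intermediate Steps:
p(O) = -9 (p(O) = -9 + (O - O)*O**2 = -9 + 0*O**2 = -9 + 0 = -9)
b(-21)*((H - p(-10)) + 140) = 6*((68 - 1*(-9)) + 140) = 6*((68 + 9) + 140) = 6*(77 + 140) = 6*217 = 1302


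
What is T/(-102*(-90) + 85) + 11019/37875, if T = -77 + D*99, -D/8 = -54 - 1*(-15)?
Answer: 84603844/23394125 ≈ 3.6165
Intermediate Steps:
D = 312 (D = -8*(-54 - 1*(-15)) = -8*(-54 + 15) = -8*(-39) = 312)
T = 30811 (T = -77 + 312*99 = -77 + 30888 = 30811)
T/(-102*(-90) + 85) + 11019/37875 = 30811/(-102*(-90) + 85) + 11019/37875 = 30811/(9180 + 85) + 11019*(1/37875) = 30811/9265 + 3673/12625 = 84603844/23394125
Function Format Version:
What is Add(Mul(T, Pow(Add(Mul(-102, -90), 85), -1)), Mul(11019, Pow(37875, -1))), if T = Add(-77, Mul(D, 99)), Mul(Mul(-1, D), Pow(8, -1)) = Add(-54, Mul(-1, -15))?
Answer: Rational(84603844, 23394125) ≈ 3.6165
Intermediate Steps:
D = 312 (D = Mul(-8, Add(-54, Mul(-1, -15))) = Mul(-8, Add(-54, 15)) = Mul(-8, -39) = 312)
T = 30811 (T = Add(-77, Mul(312, 99)) = Add(-77, 30888) = 30811)
Add(Mul(T, Pow(Add(Mul(-102, -90), 85), -1)), Mul(11019, Pow(37875, -1))) = Add(Mul(30811, Pow(Add(Mul(-102, -90), 85), -1)), Mul(11019, Pow(37875, -1))) = Add(Mul(30811, Pow(Add(9180, 85), -1)), Mul(11019, Rational(1, 37875))) = Add(Mul(30811, Pow(9265, -1)), Rational(3673, 12625)) = Add(Mul(30811, Rational(1, 9265)), Rational(3673, 12625)) = Add(Rational(30811, 9265), Rational(3673, 12625)) = Rational(84603844, 23394125)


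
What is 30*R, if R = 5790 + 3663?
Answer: 283590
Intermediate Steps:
R = 9453
30*R = 30*9453 = 283590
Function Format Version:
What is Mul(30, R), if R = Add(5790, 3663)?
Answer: 283590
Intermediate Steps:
R = 9453
Mul(30, R) = Mul(30, 9453) = 283590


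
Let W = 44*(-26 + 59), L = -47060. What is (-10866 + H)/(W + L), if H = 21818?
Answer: -1369/5701 ≈ -0.24013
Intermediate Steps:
W = 1452 (W = 44*33 = 1452)
(-10866 + H)/(W + L) = (-10866 + 21818)/(1452 - 47060) = 10952/(-45608) = 10952*(-1/45608) = -1369/5701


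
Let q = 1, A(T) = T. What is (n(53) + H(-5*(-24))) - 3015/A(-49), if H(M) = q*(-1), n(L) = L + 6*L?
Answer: 21145/49 ≈ 431.53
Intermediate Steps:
n(L) = 7*L
H(M) = -1 (H(M) = 1*(-1) = -1)
(n(53) + H(-5*(-24))) - 3015/A(-49) = (7*53 - 1) - 3015/(-49) = (371 - 1) - 3015*(-1/49) = 370 + 3015/49 = 21145/49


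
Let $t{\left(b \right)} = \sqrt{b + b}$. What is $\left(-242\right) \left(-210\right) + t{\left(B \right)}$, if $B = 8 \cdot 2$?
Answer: $50820 + 4 \sqrt{2} \approx 50826.0$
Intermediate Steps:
$B = 16$
$t{\left(b \right)} = \sqrt{2} \sqrt{b}$ ($t{\left(b \right)} = \sqrt{2 b} = \sqrt{2} \sqrt{b}$)
$\left(-242\right) \left(-210\right) + t{\left(B \right)} = \left(-242\right) \left(-210\right) + \sqrt{2} \sqrt{16} = 50820 + \sqrt{2} \cdot 4 = 50820 + 4 \sqrt{2}$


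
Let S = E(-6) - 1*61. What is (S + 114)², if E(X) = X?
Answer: 2209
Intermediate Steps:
S = -67 (S = -6 - 1*61 = -6 - 61 = -67)
(S + 114)² = (-67 + 114)² = 47² = 2209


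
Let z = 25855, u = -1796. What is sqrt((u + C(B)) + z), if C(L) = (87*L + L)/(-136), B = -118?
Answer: 3*sqrt(775013)/17 ≈ 155.36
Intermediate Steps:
C(L) = -11*L/17 (C(L) = (88*L)*(-1/136) = -11*L/17)
sqrt((u + C(B)) + z) = sqrt((-1796 - 11/17*(-118)) + 25855) = sqrt((-1796 + 1298/17) + 25855) = sqrt(-29234/17 + 25855) = sqrt(410301/17) = 3*sqrt(775013)/17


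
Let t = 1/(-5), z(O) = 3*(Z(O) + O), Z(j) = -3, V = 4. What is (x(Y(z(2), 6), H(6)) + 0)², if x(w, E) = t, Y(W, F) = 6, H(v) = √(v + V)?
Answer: 1/25 ≈ 0.040000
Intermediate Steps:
z(O) = -9 + 3*O (z(O) = 3*(-3 + O) = -9 + 3*O)
H(v) = √(4 + v) (H(v) = √(v + 4) = √(4 + v))
t = -⅕ ≈ -0.20000
x(w, E) = -⅕
(x(Y(z(2), 6), H(6)) + 0)² = (-⅕ + 0)² = (-⅕)² = 1/25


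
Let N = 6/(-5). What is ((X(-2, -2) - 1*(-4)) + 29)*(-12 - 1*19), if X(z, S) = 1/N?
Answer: -5983/6 ≈ -997.17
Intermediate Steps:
N = -6/5 (N = 6*(-⅕) = -6/5 ≈ -1.2000)
X(z, S) = -⅚ (X(z, S) = 1/(-6/5) = -⅚)
((X(-2, -2) - 1*(-4)) + 29)*(-12 - 1*19) = ((-⅚ - 1*(-4)) + 29)*(-12 - 1*19) = ((-⅚ + 4) + 29)*(-12 - 19) = (19/6 + 29)*(-31) = (193/6)*(-31) = -5983/6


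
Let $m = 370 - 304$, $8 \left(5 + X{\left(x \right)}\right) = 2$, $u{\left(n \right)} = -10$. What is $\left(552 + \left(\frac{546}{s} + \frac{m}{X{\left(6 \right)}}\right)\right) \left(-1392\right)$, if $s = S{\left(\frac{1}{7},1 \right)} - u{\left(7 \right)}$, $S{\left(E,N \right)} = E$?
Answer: $- \frac{1111542624}{1349} \approx -8.2398 \cdot 10^{5}$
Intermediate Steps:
$X{\left(x \right)} = - \frac{19}{4}$ ($X{\left(x \right)} = -5 + \frac{1}{8} \cdot 2 = -5 + \frac{1}{4} = - \frac{19}{4}$)
$m = 66$ ($m = 370 - 304 = 66$)
$s = \frac{71}{7}$ ($s = \frac{1}{7} - -10 = \frac{1}{7} + 10 = \frac{71}{7} \approx 10.143$)
$\left(552 + \left(\frac{546}{s} + \frac{m}{X{\left(6 \right)}}\right)\right) \left(-1392\right) = \left(552 + \left(\frac{546}{\frac{71}{7}} + \frac{66}{- \frac{19}{4}}\right)\right) \left(-1392\right) = \left(552 + \left(546 \cdot \frac{7}{71} + 66 \left(- \frac{4}{19}\right)\right)\right) \left(-1392\right) = \left(552 + \left(\frac{3822}{71} - \frac{264}{19}\right)\right) \left(-1392\right) = \left(552 + \frac{53874}{1349}\right) \left(-1392\right) = \frac{798522}{1349} \left(-1392\right) = - \frac{1111542624}{1349}$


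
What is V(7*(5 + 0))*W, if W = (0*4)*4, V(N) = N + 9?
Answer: 0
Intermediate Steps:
V(N) = 9 + N
W = 0 (W = 0*4 = 0)
V(7*(5 + 0))*W = (9 + 7*(5 + 0))*0 = (9 + 7*5)*0 = (9 + 35)*0 = 44*0 = 0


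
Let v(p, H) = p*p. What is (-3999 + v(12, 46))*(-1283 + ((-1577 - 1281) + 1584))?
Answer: 9857235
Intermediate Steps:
v(p, H) = p²
(-3999 + v(12, 46))*(-1283 + ((-1577 - 1281) + 1584)) = (-3999 + 12²)*(-1283 + ((-1577 - 1281) + 1584)) = (-3999 + 144)*(-1283 + (-2858 + 1584)) = -3855*(-1283 - 1274) = -3855*(-2557) = 9857235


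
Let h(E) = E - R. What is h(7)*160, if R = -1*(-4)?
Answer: 480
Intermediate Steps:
R = 4
h(E) = -4 + E (h(E) = E - 1*4 = E - 4 = -4 + E)
h(7)*160 = (-4 + 7)*160 = 3*160 = 480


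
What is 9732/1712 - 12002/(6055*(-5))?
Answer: 78795931/12957700 ≈ 6.0810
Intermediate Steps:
9732/1712 - 12002/(6055*(-5)) = 9732*(1/1712) - 12002/(-30275) = 2433/428 - 12002*(-1/30275) = 2433/428 + 12002/30275 = 78795931/12957700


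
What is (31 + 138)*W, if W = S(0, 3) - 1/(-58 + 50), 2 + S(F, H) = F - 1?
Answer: -3887/8 ≈ -485.88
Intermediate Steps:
S(F, H) = -3 + F (S(F, H) = -2 + (F - 1) = -2 + (-1 + F) = -3 + F)
W = -23/8 (W = (-3 + 0) - 1/(-58 + 50) = -3 - 1/(-8) = -3 - 1*(-⅛) = -3 + ⅛ = -23/8 ≈ -2.8750)
(31 + 138)*W = (31 + 138)*(-23/8) = 169*(-23/8) = -3887/8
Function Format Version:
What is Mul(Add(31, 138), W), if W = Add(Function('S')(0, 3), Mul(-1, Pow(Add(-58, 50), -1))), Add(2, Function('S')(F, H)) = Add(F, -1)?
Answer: Rational(-3887, 8) ≈ -485.88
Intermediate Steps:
Function('S')(F, H) = Add(-3, F) (Function('S')(F, H) = Add(-2, Add(F, -1)) = Add(-2, Add(-1, F)) = Add(-3, F))
W = Rational(-23, 8) (W = Add(Add(-3, 0), Mul(-1, Pow(Add(-58, 50), -1))) = Add(-3, Mul(-1, Pow(-8, -1))) = Add(-3, Mul(-1, Rational(-1, 8))) = Add(-3, Rational(1, 8)) = Rational(-23, 8) ≈ -2.8750)
Mul(Add(31, 138), W) = Mul(Add(31, 138), Rational(-23, 8)) = Mul(169, Rational(-23, 8)) = Rational(-3887, 8)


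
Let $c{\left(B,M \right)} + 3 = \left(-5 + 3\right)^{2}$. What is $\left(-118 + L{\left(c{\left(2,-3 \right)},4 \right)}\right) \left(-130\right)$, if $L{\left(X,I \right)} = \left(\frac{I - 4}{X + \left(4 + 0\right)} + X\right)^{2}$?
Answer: $15210$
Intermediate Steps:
$c{\left(B,M \right)} = 1$ ($c{\left(B,M \right)} = -3 + \left(-5 + 3\right)^{2} = -3 + \left(-2\right)^{2} = -3 + 4 = 1$)
$L{\left(X,I \right)} = \left(X + \frac{-4 + I}{4 + X}\right)^{2}$ ($L{\left(X,I \right)} = \left(\frac{-4 + I}{X + 4} + X\right)^{2} = \left(\frac{-4 + I}{4 + X} + X\right)^{2} = \left(X + \frac{-4 + I}{4 + X}\right)^{2}$)
$\left(-118 + L{\left(c{\left(2,-3 \right)},4 \right)}\right) \left(-130\right) = \left(-118 + \frac{\left(-4 + 4 + 1^{2} + 4 \cdot 1\right)^{2}}{\left(4 + 1\right)^{2}}\right) \left(-130\right) = \left(-118 + \frac{\left(-4 + 4 + 1 + 4\right)^{2}}{25}\right) \left(-130\right) = \left(-118 + \frac{5^{2}}{25}\right) \left(-130\right) = \left(-118 + \frac{1}{25} \cdot 25\right) \left(-130\right) = \left(-118 + 1\right) \left(-130\right) = \left(-117\right) \left(-130\right) = 15210$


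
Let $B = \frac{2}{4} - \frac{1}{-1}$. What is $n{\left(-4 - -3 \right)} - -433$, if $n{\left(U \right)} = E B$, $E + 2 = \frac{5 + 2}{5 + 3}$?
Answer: $\frac{6901}{16} \approx 431.31$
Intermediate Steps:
$B = \frac{3}{2}$ ($B = 2 \cdot \frac{1}{4} - -1 = \frac{1}{2} + 1 = \frac{3}{2} \approx 1.5$)
$E = - \frac{9}{8}$ ($E = -2 + \frac{5 + 2}{5 + 3} = -2 + \frac{7}{8} = - \frac{9}{8} \approx -1.125$)
$n{\left(U \right)} = - \frac{27}{16}$ ($n{\left(U \right)} = \left(- \frac{9}{8}\right) \frac{3}{2} = - \frac{27}{16}$)
$n{\left(-4 - -3 \right)} - -433 = - \frac{27}{16} - -433 = - \frac{27}{16} + 433 = \frac{6901}{16}$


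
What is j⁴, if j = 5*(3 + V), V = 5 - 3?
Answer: 390625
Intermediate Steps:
V = 2
j = 25 (j = 5*(3 + 2) = 5*5 = 25)
j⁴ = 25⁴ = 390625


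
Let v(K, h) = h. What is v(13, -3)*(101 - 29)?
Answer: -216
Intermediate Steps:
v(13, -3)*(101 - 29) = -3*(101 - 29) = -3*72 = -216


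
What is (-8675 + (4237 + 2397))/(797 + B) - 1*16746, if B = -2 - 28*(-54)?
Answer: -38635063/2307 ≈ -16747.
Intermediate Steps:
B = 1510 (B = -2 + 1512 = 1510)
(-8675 + (4237 + 2397))/(797 + B) - 1*16746 = (-8675 + (4237 + 2397))/(797 + 1510) - 1*16746 = (-8675 + 6634)/2307 - 16746 = -2041*1/2307 - 16746 = -2041/2307 - 16746 = -38635063/2307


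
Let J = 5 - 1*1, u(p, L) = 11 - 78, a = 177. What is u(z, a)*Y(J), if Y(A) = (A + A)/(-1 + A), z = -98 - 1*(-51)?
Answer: -536/3 ≈ -178.67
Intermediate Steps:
z = -47 (z = -98 + 51 = -47)
u(p, L) = -67
J = 4 (J = 5 - 1 = 4)
Y(A) = 2*A/(-1 + A) (Y(A) = (2*A)/(-1 + A) = 2*A/(-1 + A))
u(z, a)*Y(J) = -134*4/(-1 + 4) = -134*4/3 = -67*8/3 = -536/3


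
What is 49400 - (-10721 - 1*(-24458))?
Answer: 35663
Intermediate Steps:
49400 - (-10721 - 1*(-24458)) = 49400 - (-10721 + 24458) = 49400 - 1*13737 = 49400 - 13737 = 35663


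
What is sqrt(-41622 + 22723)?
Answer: I*sqrt(18899) ≈ 137.47*I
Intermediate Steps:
sqrt(-41622 + 22723) = sqrt(-18899) = I*sqrt(18899)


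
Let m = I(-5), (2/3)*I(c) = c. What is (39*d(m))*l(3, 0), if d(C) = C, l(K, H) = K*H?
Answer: 0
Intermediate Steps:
I(c) = 3*c/2
l(K, H) = H*K
m = -15/2 (m = (3/2)*(-5) = -15/2 ≈ -7.5000)
(39*d(m))*l(3, 0) = (39*(-15/2))*(0*3) = -585/2*0 = 0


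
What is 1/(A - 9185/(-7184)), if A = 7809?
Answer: 7184/56109041 ≈ 0.00012804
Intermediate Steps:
1/(A - 9185/(-7184)) = 1/(7809 - 9185/(-7184)) = 1/(7809 - 9185*(-1/7184)) = 1/(7809 + 9185/7184) = 1/(56109041/7184) = 7184/56109041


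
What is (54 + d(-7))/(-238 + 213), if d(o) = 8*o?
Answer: 2/25 ≈ 0.080000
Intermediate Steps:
(54 + d(-7))/(-238 + 213) = (54 + 8*(-7))/(-238 + 213) = (54 - 56)/(-25) = -2*(-1/25) = 2/25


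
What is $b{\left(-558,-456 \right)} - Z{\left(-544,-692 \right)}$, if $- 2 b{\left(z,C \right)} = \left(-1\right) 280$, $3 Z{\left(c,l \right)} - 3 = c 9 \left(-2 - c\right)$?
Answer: $884683$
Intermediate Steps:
$Z{\left(c,l \right)} = 1 + 3 c \left(-2 - c\right)$ ($Z{\left(c,l \right)} = 1 + \frac{c 9 \left(-2 - c\right)}{3} = 1 + \frac{9 c \left(-2 - c\right)}{3} = 1 + 3 c \left(-2 - c\right)$)
$b{\left(z,C \right)} = 140$ ($b{\left(z,C \right)} = - \frac{\left(-1\right) 280}{2} = \left(- \frac{1}{2}\right) \left(-280\right) = 140$)
$b{\left(-558,-456 \right)} - Z{\left(-544,-692 \right)} = 140 - \left(1 - -3264 - 3 \left(-544\right)^{2}\right) = 140 - \left(1 + 3264 - 887808\right) = 140 - -884543 = 140 + 884543 = 884683$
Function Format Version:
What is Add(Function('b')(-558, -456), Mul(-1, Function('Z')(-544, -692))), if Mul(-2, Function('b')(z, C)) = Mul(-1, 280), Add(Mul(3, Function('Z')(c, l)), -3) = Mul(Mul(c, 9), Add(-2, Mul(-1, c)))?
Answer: 884683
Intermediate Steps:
Function('Z')(c, l) = Add(1, Mul(3, c, Add(-2, Mul(-1, c)))) (Function('Z')(c, l) = Add(1, Mul(Rational(1, 3), Mul(Mul(c, 9), Add(-2, Mul(-1, c))))) = Add(1, Mul(Rational(1, 3), Mul(Mul(9, c), Add(-2, Mul(-1, c))))) = Add(1, Mul(Rational(1, 3), Mul(9, c, Add(-2, Mul(-1, c))))) = Add(1, Mul(3, c, Add(-2, Mul(-1, c)))))
Function('b')(z, C) = 140 (Function('b')(z, C) = Mul(Rational(-1, 2), Mul(-1, 280)) = Mul(Rational(-1, 2), -280) = 140)
Add(Function('b')(-558, -456), Mul(-1, Function('Z')(-544, -692))) = Add(140, Mul(-1, Add(1, Mul(-6, -544), Mul(-3, Pow(-544, 2))))) = Add(140, Mul(-1, Add(1, 3264, Mul(-3, 295936)))) = Add(140, Mul(-1, Add(1, 3264, -887808))) = Add(140, Mul(-1, -884543)) = Add(140, 884543) = 884683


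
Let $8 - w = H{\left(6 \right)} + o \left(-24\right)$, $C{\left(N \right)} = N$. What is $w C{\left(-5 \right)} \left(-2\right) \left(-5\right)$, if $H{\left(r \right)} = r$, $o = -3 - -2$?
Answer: $1100$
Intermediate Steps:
$o = -1$ ($o = -3 + 2 = -1$)
$w = -22$ ($w = 8 - \left(6 - -24\right) = 8 - \left(6 + 24\right) = 8 - 30 = -22$)
$w C{\left(-5 \right)} \left(-2\right) \left(-5\right) = - 22 \left(-5\right) \left(-2\right) \left(-5\right) = - 22 \cdot 10 \left(-5\right) = \left(-22\right) \left(-50\right) = 1100$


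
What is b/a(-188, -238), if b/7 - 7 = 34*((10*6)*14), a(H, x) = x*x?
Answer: 4081/1156 ≈ 3.5303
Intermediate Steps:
a(H, x) = x**2
b = 199969 (b = 49 + 7*(34*((10*6)*14)) = 49 + 7*(34*(60*14)) = 49 + 7*(34*840) = 49 + 7*28560 = 49 + 199920 = 199969)
b/a(-188, -238) = 199969/((-238)**2) = 199969/56644 = 199969*(1/56644) = 4081/1156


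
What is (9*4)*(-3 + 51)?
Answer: 1728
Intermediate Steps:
(9*4)*(-3 + 51) = 36*48 = 1728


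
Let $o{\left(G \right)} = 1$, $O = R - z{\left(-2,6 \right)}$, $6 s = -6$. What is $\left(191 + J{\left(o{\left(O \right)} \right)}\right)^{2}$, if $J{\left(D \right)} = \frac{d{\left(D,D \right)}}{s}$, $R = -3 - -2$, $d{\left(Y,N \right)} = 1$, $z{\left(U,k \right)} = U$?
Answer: $36100$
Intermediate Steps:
$R = -1$ ($R = -3 + 2 = -1$)
$s = -1$ ($s = \frac{1}{6} \left(-6\right) = -1$)
$O = 1$ ($O = -1 - -2 = -1 + 2 = 1$)
$J{\left(D \right)} = -1$ ($J{\left(D \right)} = 1 \frac{1}{-1} = 1 \left(-1\right) = -1$)
$\left(191 + J{\left(o{\left(O \right)} \right)}\right)^{2} = \left(191 - 1\right)^{2} = 190^{2} = 36100$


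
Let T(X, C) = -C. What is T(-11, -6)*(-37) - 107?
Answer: -329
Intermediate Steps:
T(-11, -6)*(-37) - 107 = -1*(-6)*(-37) - 107 = 6*(-37) - 107 = -222 - 107 = -329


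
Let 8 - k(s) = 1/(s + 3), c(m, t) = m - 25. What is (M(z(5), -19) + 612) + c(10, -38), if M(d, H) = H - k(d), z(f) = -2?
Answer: 571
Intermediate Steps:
c(m, t) = -25 + m
k(s) = 8 - 1/(3 + s) (k(s) = 8 - 1/(s + 3) = 8 - 1/(3 + s))
M(d, H) = H - (23 + 8*d)/(3 + d)
(M(z(5), -19) + 612) + c(10, -38) = ((-23 - 8*(-2) - 19*(3 - 2))/(3 - 2) + 612) + (-25 + 10) = ((-23 + 16 - 19*1)/1 + 612) - 15 = (1*(-23 + 16 - 19) + 612) - 15 = (1*(-26) + 612) - 15 = (-26 + 612) - 15 = 586 - 15 = 571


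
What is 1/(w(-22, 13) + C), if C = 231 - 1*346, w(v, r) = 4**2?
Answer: -1/99 ≈ -0.010101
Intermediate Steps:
w(v, r) = 16
C = -115 (C = 231 - 346 = -115)
1/(w(-22, 13) + C) = 1/(16 - 115) = 1/(-99) = -1/99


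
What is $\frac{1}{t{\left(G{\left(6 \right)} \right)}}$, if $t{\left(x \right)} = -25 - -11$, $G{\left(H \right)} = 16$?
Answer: $- \frac{1}{14} \approx -0.071429$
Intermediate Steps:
$t{\left(x \right)} = -14$ ($t{\left(x \right)} = -25 + 11 = -14$)
$\frac{1}{t{\left(G{\left(6 \right)} \right)}} = \frac{1}{-14} = - \frac{1}{14}$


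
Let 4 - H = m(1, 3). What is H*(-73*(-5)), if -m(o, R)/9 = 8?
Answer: 27740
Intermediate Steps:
m(o, R) = -72 (m(o, R) = -9*8 = -72)
H = 76 (H = 4 - 1*(-72) = 4 + 72 = 76)
H*(-73*(-5)) = 76*(-73*(-5)) = 76*365 = 27740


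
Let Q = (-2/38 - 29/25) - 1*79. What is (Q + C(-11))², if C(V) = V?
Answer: 1877142276/225625 ≈ 8319.8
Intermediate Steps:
Q = -38101/475 (Q = (-2*1/38 - 29*1/25) - 79 = (-1/19 - 29/25) - 79 = -576/475 - 79 = -38101/475 ≈ -80.213)
(Q + C(-11))² = (-38101/475 - 11)² = (-43326/475)² = 1877142276/225625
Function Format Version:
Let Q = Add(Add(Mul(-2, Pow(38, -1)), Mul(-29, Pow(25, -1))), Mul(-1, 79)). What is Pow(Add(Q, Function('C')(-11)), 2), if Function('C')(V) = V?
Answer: Rational(1877142276, 225625) ≈ 8319.8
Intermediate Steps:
Q = Rational(-38101, 475) (Q = Add(Add(Mul(-2, Rational(1, 38)), Mul(-29, Rational(1, 25))), -79) = Add(Add(Rational(-1, 19), Rational(-29, 25)), -79) = Add(Rational(-576, 475), -79) = Rational(-38101, 475) ≈ -80.213)
Pow(Add(Q, Function('C')(-11)), 2) = Pow(Add(Rational(-38101, 475), -11), 2) = Pow(Rational(-43326, 475), 2) = Rational(1877142276, 225625)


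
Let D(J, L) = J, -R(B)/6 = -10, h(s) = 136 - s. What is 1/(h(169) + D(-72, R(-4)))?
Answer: -1/105 ≈ -0.0095238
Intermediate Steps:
R(B) = 60 (R(B) = -6*(-10) = 60)
1/(h(169) + D(-72, R(-4))) = 1/((136 - 1*169) - 72) = 1/((136 - 169) - 72) = 1/(-33 - 72) = 1/(-105) = -1/105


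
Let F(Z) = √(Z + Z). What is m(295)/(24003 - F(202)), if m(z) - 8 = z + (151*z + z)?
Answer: 1083567429/576143605 + 90286*√101/576143605 ≈ 1.8823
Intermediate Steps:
F(Z) = √2*√Z (F(Z) = √(2*Z) = √2*√Z)
m(z) = 8 + 153*z (m(z) = 8 + (z + (151*z + z)) = 8 + (z + 152*z) = 8 + 153*z)
m(295)/(24003 - F(202)) = (8 + 153*295)/(24003 - √2*√202) = (8 + 45135)/(24003 - 2*√101) = 45143/(24003 - 2*√101)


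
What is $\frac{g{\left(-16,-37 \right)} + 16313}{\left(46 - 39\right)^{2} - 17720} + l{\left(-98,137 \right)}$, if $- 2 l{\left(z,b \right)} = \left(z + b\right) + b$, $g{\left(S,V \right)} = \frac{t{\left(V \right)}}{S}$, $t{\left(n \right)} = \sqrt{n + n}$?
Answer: $- \frac{1571361}{17671} + \frac{i \sqrt{74}}{282736} \approx -88.923 + 3.0425 \cdot 10^{-5} i$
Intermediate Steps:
$t{\left(n \right)} = \sqrt{2} \sqrt{n}$ ($t{\left(n \right)} = \sqrt{2 n} = \sqrt{2} \sqrt{n}$)
$g{\left(S,V \right)} = \frac{\sqrt{2} \sqrt{V}}{S}$
$l{\left(z,b \right)} = - b - \frac{z}{2}$ ($l{\left(z,b \right)} = - \frac{\left(z + b\right) + b}{2} = - \frac{\left(b + z\right) + b}{2} = - \frac{z + 2 b}{2} = - b - \frac{z}{2}$)
$\frac{g{\left(-16,-37 \right)} + 16313}{\left(46 - 39\right)^{2} - 17720} + l{\left(-98,137 \right)} = \frac{\frac{\sqrt{2} \sqrt{-37}}{-16} + 16313}{\left(46 - 39\right)^{2} - 17720} - 88 = \frac{\sqrt{2} \left(- \frac{1}{16}\right) i \sqrt{37} + 16313}{7^{2} - 17720} + \left(-137 + 49\right) = \frac{- \frac{i \sqrt{74}}{16} + 16313}{49 - 17720} - 88 = \frac{16313 - \frac{i \sqrt{74}}{16}}{-17671} - 88 = \left(16313 - \frac{i \sqrt{74}}{16}\right) \left(- \frac{1}{17671}\right) - 88 = \left(- \frac{16313}{17671} + \frac{i \sqrt{74}}{282736}\right) - 88 = - \frac{1571361}{17671} + \frac{i \sqrt{74}}{282736}$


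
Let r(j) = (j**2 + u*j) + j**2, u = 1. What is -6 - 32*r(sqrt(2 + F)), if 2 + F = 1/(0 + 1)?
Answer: -102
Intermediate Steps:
F = -1 (F = -2 + 1/(0 + 1) = -2 + 1/1 = -2 + 1 = -1)
r(j) = j + 2*j**2 (r(j) = (j**2 + 1*j) + j**2 = (j**2 + j) + j**2 = (j + j**2) + j**2 = j + 2*j**2)
-6 - 32*r(sqrt(2 + F)) = -6 - 32*sqrt(2 - 1)*(1 + 2*sqrt(2 - 1)) = -6 - 32*sqrt(1)*(1 + 2*sqrt(1)) = -6 - 32*(1 + 2*1) = -6 - 32*(1 + 2) = -6 - 32*3 = -6 - 96 = -102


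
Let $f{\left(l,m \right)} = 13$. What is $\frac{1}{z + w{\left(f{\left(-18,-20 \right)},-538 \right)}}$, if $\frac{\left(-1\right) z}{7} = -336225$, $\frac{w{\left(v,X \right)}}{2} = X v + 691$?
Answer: $\frac{1}{2340969} \approx 4.2717 \cdot 10^{-7}$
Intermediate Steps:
$w{\left(v,X \right)} = 1382 + 2 X v$ ($w{\left(v,X \right)} = 2 \left(X v + 691\right) = 2 \left(691 + X v\right) = 1382 + 2 X v$)
$z = 2353575$ ($z = \left(-7\right) \left(-336225\right) = 2353575$)
$\frac{1}{z + w{\left(f{\left(-18,-20 \right)},-538 \right)}} = \frac{1}{2353575 + \left(1382 + 2 \left(-538\right) 13\right)} = \frac{1}{2353575 + \left(1382 - 13988\right)} = \frac{1}{2353575 - 12606} = \frac{1}{2340969}$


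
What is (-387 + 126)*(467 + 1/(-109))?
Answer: -13285422/109 ≈ -1.2188e+5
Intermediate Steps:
(-387 + 126)*(467 + 1/(-109)) = -261*(467 - 1/109) = -261*50902/109 = -13285422/109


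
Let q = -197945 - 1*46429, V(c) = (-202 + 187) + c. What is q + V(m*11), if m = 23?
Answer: -244136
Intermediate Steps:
V(c) = -15 + c
q = -244374 (q = -197945 - 46429 = -244374)
q + V(m*11) = -244374 + (-15 + 23*11) = -244374 + (-15 + 253) = -244374 + 238 = -244136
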